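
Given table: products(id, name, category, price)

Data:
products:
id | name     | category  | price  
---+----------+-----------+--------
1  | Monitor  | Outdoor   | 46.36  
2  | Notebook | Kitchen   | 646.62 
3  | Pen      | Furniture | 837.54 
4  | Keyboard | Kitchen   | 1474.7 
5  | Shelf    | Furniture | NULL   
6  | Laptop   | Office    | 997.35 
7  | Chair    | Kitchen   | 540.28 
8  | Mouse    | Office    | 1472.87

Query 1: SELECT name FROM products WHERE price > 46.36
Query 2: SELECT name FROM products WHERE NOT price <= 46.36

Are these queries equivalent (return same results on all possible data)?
Yes, equivalent

Both queries return: [('Chair',), ('Keyboard',), ('Laptop',), ('Mouse',), ('Notebook',), ('Pen',)]

Reason: Both filter price > 46.36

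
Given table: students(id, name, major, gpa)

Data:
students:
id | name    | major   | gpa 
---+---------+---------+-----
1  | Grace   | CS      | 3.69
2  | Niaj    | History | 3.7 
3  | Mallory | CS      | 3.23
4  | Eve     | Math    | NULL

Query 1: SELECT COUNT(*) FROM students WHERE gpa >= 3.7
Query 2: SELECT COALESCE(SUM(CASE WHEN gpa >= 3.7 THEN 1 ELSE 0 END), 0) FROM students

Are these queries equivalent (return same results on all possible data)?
Yes, equivalent

Both queries return: [(1,)]

Reason: COUNT with WHERE vs conditional SUM (COALESCE handles empty-table NULL)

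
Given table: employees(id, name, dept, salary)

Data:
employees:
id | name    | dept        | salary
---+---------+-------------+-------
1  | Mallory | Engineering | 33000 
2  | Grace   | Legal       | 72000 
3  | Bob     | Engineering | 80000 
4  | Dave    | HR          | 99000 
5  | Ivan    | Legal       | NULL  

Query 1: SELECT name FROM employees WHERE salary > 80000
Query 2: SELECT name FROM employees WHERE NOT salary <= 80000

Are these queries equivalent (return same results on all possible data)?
Yes, equivalent

Both queries return: [('Dave',)]

Reason: Both filter salary > 80000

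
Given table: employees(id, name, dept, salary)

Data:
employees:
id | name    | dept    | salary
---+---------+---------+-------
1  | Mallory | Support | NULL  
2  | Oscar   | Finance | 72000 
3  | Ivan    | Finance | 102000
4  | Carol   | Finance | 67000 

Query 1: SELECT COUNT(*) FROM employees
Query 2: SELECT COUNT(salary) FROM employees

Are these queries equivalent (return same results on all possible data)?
No, not equivalent

Query 1 returns: [(4,)]
Query 2 returns: [(3,)]

Reason: COUNT(*) includes NULLs, COUNT(column) excludes them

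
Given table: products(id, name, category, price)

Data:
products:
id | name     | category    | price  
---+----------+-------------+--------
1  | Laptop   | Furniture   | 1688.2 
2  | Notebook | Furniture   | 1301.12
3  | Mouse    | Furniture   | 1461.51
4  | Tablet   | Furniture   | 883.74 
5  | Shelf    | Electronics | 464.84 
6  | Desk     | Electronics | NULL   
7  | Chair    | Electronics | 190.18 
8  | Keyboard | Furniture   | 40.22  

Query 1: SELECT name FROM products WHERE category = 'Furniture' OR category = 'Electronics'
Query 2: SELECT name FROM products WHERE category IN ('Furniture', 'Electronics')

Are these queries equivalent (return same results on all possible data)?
Yes, equivalent

Both queries return: [('Chair',), ('Desk',), ('Keyboard',), ('Laptop',), ('Mouse',), ('Notebook',), ('Shelf',), ('Tablet',)]

Reason: OR vs IN are equivalent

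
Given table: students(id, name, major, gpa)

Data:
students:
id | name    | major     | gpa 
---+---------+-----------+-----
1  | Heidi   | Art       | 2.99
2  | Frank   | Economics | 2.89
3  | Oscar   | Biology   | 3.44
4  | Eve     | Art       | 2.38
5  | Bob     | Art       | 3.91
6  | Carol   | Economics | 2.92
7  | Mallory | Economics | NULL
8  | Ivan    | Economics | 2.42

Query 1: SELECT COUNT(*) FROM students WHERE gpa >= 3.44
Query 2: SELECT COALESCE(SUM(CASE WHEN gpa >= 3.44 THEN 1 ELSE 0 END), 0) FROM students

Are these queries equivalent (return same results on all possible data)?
Yes, equivalent

Both queries return: [(2,)]

Reason: COUNT with WHERE vs conditional SUM (COALESCE handles empty-table NULL)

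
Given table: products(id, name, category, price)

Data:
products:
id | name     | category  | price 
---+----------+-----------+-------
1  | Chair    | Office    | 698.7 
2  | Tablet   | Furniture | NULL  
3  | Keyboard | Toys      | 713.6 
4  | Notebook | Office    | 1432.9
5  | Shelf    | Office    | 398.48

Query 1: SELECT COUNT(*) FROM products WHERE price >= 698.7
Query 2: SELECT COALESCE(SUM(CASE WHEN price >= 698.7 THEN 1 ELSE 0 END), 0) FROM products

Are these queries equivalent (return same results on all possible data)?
Yes, equivalent

Both queries return: [(3,)]

Reason: COUNT with WHERE vs conditional SUM (COALESCE handles empty-table NULL)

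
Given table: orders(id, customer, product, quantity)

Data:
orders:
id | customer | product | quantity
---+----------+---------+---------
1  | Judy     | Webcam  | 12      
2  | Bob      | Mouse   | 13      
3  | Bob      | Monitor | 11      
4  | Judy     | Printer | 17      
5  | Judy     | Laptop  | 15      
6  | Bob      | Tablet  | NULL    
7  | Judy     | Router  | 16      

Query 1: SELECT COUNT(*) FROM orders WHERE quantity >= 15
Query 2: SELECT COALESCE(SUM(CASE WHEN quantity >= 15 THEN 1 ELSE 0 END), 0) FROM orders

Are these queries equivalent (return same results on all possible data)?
Yes, equivalent

Both queries return: [(3,)]

Reason: COUNT with WHERE vs conditional SUM (COALESCE handles empty-table NULL)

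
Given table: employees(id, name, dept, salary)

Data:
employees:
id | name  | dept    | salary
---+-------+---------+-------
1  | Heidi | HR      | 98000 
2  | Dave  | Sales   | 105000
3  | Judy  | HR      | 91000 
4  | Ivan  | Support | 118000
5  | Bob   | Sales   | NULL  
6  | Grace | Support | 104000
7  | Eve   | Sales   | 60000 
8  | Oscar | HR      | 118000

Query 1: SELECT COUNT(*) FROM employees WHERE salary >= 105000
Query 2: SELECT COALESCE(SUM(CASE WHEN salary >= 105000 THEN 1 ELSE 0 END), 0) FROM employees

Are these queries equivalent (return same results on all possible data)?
Yes, equivalent

Both queries return: [(3,)]

Reason: COUNT with WHERE vs conditional SUM (COALESCE handles empty-table NULL)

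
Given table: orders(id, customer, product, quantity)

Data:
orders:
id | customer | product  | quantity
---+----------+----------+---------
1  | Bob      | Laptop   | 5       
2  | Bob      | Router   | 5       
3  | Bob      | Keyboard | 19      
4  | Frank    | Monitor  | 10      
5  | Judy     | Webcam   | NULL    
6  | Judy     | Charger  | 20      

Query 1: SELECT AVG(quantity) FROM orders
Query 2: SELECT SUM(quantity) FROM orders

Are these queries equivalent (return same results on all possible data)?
No, not equivalent

Query 1 returns: [(11.8,)]
Query 2 returns: [(59,)]

Reason: AVG vs SUM give different aggregate values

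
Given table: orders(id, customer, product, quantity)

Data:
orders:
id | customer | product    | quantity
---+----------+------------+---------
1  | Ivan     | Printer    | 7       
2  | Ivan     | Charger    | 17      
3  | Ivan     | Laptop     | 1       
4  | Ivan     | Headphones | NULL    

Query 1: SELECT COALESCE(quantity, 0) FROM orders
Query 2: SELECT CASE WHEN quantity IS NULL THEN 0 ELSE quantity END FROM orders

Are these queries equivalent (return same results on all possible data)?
Yes, equivalent

Both queries return: [(0,), (1,), (7,), (17,)]

Reason: COALESCE vs CASE for NULL handling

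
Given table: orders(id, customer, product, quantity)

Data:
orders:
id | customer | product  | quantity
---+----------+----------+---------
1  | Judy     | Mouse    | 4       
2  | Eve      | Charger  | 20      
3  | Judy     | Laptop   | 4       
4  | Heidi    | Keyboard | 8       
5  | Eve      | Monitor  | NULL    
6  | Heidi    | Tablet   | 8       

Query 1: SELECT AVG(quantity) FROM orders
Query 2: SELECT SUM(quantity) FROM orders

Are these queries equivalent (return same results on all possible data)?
No, not equivalent

Query 1 returns: [(8.8,)]
Query 2 returns: [(44,)]

Reason: AVG vs SUM give different aggregate values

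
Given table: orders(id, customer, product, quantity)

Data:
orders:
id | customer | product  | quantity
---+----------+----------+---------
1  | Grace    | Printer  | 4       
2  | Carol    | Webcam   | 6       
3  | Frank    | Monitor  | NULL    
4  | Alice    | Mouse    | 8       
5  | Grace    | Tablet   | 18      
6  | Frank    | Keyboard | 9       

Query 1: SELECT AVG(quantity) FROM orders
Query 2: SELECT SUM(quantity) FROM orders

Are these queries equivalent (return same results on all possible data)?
No, not equivalent

Query 1 returns: [(9.0,)]
Query 2 returns: [(45,)]

Reason: AVG vs SUM give different aggregate values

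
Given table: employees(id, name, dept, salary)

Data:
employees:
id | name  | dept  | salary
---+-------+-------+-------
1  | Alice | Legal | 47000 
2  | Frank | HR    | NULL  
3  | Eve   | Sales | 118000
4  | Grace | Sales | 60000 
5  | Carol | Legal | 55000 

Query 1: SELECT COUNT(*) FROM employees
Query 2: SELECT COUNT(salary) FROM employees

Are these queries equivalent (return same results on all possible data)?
No, not equivalent

Query 1 returns: [(5,)]
Query 2 returns: [(4,)]

Reason: COUNT(*) includes NULLs, COUNT(column) excludes them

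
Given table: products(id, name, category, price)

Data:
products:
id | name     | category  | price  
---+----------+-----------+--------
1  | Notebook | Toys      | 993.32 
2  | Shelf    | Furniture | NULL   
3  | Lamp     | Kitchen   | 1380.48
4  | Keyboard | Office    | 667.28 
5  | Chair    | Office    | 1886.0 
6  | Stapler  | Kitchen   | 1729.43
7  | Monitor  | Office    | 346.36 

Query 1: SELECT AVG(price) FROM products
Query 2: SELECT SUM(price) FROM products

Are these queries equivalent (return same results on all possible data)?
No, not equivalent

Query 1 returns: [(1167.145,)]
Query 2 returns: [(7002.87,)]

Reason: AVG vs SUM give different aggregate values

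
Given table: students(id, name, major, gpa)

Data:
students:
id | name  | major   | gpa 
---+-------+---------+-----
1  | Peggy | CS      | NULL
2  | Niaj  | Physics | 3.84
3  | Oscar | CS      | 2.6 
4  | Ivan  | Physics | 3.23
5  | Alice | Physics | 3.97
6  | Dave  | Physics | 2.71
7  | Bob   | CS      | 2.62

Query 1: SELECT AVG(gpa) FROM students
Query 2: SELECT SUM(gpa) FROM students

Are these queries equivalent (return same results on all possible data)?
No, not equivalent

Query 1 returns: [(3.1616666666666666,)]
Query 2 returns: [(18.97,)]

Reason: AVG vs SUM give different aggregate values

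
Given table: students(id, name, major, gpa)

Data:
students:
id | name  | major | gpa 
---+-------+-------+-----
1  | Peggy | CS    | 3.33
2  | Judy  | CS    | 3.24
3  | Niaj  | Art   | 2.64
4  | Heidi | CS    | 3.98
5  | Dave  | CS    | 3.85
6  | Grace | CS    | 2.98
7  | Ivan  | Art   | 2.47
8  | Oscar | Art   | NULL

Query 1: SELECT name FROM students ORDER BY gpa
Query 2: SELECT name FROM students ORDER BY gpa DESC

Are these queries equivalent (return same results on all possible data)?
No, not equivalent

Query 1 returns: [('Oscar',), ('Ivan',), ('Niaj',), ('Grace',), ('Judy',), ('Peggy',), ('Dave',), ('Heidi',)]
Query 2 returns: [('Heidi',), ('Dave',), ('Peggy',), ('Judy',), ('Grace',), ('Niaj',), ('Ivan',), ('Oscar',)]

Reason: ASC vs DESC gives opposite ordering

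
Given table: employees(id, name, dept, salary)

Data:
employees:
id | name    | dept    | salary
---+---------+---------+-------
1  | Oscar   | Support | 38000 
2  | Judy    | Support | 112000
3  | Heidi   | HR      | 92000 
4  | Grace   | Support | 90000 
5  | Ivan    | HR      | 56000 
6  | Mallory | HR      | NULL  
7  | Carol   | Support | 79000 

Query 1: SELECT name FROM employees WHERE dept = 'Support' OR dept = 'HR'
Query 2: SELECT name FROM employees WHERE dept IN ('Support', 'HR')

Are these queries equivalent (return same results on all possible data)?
Yes, equivalent

Both queries return: [('Carol',), ('Grace',), ('Heidi',), ('Ivan',), ('Judy',), ('Mallory',), ('Oscar',)]

Reason: OR vs IN are equivalent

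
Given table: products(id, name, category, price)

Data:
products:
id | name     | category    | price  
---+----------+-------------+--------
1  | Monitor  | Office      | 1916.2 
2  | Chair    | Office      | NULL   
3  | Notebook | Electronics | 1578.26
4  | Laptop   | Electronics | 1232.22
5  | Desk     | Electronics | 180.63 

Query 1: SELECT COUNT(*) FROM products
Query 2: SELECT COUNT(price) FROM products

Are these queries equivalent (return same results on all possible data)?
No, not equivalent

Query 1 returns: [(5,)]
Query 2 returns: [(4,)]

Reason: COUNT(*) includes NULLs, COUNT(column) excludes them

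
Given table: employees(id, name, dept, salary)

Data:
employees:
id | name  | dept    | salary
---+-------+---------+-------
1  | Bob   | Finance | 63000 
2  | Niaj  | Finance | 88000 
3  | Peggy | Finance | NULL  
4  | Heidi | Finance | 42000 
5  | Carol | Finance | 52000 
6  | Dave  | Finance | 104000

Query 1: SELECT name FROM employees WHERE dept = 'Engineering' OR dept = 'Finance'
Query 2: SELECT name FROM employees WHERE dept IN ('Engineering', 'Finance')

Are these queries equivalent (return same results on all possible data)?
Yes, equivalent

Both queries return: [('Bob',), ('Carol',), ('Dave',), ('Heidi',), ('Niaj',), ('Peggy',)]

Reason: OR vs IN are equivalent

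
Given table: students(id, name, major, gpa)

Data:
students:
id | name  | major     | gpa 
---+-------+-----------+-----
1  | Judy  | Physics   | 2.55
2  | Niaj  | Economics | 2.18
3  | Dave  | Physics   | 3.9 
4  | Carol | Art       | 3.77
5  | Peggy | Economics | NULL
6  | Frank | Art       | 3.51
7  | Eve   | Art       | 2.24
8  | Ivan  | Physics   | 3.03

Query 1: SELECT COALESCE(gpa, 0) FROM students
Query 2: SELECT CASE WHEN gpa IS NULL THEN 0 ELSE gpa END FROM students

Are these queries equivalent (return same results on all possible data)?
Yes, equivalent

Both queries return: [(0,), (2.18,), (2.24,), (2.55,), (3.03,), (3.51,), (3.77,), (3.9,)]

Reason: COALESCE vs CASE for NULL handling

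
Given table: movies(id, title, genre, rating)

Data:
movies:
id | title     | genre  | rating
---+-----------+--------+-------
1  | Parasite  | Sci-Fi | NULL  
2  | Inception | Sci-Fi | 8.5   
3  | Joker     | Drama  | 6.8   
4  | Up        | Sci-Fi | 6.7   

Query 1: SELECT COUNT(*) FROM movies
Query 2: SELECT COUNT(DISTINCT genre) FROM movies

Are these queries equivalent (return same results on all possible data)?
No, not equivalent

Query 1 returns: [(4,)]
Query 2 returns: [(2,)]

Reason: COUNT(*) counts rows, COUNT(DISTINCT genre) counts unique genres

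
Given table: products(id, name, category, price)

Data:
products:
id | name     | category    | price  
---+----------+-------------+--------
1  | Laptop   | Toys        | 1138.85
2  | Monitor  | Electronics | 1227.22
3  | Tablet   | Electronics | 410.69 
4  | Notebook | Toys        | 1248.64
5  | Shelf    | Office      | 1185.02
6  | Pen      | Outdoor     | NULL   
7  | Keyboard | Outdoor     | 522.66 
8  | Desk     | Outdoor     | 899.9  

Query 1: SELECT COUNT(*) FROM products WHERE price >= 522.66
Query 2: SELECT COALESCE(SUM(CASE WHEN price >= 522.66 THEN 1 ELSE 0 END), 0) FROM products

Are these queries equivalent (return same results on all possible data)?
Yes, equivalent

Both queries return: [(6,)]

Reason: COUNT with WHERE vs conditional SUM (COALESCE handles empty-table NULL)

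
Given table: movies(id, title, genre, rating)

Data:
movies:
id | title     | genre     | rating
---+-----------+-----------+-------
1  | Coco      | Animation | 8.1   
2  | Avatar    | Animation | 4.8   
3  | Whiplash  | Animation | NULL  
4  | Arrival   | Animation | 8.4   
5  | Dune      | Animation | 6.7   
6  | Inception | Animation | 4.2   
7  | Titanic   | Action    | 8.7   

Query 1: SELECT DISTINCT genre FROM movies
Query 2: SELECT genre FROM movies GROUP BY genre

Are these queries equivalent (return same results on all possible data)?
Yes, equivalent

Both queries return: [('Action',), ('Animation',)]

Reason: Both get unique genres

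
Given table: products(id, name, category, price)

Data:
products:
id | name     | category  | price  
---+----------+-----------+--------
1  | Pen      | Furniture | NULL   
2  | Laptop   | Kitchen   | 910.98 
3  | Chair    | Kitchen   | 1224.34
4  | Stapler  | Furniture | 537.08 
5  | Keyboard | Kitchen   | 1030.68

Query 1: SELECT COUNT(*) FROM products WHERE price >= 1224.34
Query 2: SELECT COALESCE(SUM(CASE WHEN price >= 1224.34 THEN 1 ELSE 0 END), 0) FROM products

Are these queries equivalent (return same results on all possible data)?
Yes, equivalent

Both queries return: [(1,)]

Reason: COUNT with WHERE vs conditional SUM (COALESCE handles empty-table NULL)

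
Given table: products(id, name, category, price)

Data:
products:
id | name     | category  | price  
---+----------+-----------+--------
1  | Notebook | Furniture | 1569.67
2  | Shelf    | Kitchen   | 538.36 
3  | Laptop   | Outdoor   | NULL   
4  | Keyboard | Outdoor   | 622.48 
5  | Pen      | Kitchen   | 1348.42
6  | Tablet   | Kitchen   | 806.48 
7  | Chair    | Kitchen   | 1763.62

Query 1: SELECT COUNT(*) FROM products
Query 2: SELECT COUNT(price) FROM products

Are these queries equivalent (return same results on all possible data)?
No, not equivalent

Query 1 returns: [(7,)]
Query 2 returns: [(6,)]

Reason: COUNT(*) includes NULLs, COUNT(column) excludes them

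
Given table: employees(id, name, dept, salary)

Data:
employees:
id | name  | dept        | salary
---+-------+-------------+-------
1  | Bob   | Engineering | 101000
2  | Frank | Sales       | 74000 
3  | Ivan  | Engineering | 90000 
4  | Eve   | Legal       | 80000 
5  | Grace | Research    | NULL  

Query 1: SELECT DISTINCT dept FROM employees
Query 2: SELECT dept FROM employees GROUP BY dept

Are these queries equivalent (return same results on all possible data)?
Yes, equivalent

Both queries return: [('Engineering',), ('Legal',), ('Research',), ('Sales',)]

Reason: Both get unique depts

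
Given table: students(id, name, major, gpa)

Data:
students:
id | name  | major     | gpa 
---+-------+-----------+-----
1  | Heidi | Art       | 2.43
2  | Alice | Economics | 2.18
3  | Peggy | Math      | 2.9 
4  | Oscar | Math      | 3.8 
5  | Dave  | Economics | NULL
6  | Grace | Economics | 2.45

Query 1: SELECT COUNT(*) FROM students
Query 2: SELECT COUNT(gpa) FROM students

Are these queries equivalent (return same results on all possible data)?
No, not equivalent

Query 1 returns: [(6,)]
Query 2 returns: [(5,)]

Reason: COUNT(*) includes NULLs, COUNT(column) excludes them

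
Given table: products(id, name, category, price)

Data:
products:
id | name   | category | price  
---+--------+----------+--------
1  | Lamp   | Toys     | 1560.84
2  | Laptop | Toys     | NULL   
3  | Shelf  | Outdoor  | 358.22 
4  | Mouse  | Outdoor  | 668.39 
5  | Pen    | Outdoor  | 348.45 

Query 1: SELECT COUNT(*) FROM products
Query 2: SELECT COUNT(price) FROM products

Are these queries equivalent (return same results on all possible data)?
No, not equivalent

Query 1 returns: [(5,)]
Query 2 returns: [(4,)]

Reason: COUNT(*) includes NULLs, COUNT(column) excludes them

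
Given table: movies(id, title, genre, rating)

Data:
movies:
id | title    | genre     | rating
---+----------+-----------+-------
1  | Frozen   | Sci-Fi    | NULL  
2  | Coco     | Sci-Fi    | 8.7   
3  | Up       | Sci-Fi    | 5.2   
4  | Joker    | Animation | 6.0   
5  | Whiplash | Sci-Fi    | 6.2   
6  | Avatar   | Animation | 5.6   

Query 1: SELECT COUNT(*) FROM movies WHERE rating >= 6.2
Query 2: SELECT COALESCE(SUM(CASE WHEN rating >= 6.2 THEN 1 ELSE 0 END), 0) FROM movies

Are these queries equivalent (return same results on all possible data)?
Yes, equivalent

Both queries return: [(2,)]

Reason: COUNT with WHERE vs conditional SUM (COALESCE handles empty-table NULL)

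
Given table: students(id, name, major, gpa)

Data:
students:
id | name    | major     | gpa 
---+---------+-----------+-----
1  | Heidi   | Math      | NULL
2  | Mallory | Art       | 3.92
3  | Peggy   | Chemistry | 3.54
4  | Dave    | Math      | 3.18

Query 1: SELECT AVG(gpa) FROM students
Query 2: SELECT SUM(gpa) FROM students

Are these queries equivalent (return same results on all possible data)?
No, not equivalent

Query 1 returns: [(3.546666666666667,)]
Query 2 returns: [(10.64,)]

Reason: AVG vs SUM give different aggregate values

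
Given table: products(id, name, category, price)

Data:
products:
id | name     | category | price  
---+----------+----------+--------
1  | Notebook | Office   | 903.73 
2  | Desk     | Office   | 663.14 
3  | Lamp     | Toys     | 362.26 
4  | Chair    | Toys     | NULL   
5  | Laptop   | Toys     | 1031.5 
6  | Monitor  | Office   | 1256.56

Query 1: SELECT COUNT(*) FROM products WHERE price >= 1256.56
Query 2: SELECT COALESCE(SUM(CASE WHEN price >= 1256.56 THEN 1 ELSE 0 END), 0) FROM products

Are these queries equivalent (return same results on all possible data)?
Yes, equivalent

Both queries return: [(1,)]

Reason: COUNT with WHERE vs conditional SUM (COALESCE handles empty-table NULL)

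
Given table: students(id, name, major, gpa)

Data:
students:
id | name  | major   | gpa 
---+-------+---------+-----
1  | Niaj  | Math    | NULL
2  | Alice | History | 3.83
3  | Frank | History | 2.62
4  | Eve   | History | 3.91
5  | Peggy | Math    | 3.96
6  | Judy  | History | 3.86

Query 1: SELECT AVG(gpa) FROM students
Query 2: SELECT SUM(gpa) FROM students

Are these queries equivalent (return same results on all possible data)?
No, not equivalent

Query 1 returns: [(3.636,)]
Query 2 returns: [(18.18,)]

Reason: AVG vs SUM give different aggregate values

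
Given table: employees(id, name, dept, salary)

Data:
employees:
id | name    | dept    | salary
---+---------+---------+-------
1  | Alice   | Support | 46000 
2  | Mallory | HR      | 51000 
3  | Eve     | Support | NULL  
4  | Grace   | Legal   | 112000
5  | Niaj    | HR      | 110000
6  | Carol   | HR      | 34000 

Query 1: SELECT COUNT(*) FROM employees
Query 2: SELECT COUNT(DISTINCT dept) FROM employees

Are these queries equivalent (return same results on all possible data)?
No, not equivalent

Query 1 returns: [(6,)]
Query 2 returns: [(3,)]

Reason: COUNT(*) counts rows, COUNT(DISTINCT dept) counts unique depts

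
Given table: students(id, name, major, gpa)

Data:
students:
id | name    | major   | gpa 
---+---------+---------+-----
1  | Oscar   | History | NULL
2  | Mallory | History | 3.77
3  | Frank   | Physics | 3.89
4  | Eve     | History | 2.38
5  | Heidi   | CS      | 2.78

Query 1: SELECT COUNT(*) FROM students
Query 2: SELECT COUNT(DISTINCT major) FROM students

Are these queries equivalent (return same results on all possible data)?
No, not equivalent

Query 1 returns: [(5,)]
Query 2 returns: [(3,)]

Reason: COUNT(*) counts rows, COUNT(DISTINCT major) counts unique majors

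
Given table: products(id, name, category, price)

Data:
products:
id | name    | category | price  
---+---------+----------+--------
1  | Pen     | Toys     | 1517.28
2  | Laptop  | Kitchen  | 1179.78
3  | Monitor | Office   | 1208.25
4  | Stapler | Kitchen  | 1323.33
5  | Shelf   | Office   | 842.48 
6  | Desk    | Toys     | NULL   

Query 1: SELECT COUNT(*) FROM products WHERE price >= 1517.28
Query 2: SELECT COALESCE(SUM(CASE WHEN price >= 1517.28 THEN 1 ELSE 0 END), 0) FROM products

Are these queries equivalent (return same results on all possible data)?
Yes, equivalent

Both queries return: [(1,)]

Reason: COUNT with WHERE vs conditional SUM (COALESCE handles empty-table NULL)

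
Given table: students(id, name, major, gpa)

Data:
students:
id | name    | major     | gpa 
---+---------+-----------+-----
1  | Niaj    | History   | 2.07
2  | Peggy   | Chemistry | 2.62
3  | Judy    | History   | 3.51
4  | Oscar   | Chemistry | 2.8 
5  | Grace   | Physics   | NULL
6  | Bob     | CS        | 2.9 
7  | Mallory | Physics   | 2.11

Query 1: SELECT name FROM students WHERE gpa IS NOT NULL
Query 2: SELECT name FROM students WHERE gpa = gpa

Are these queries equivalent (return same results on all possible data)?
Yes, equivalent

Both queries return: [('Bob',), ('Judy',), ('Mallory',), ('Niaj',), ('Oscar',), ('Peggy',)]

Reason: IS NOT NULL vs self-equality (both exclude NULLs)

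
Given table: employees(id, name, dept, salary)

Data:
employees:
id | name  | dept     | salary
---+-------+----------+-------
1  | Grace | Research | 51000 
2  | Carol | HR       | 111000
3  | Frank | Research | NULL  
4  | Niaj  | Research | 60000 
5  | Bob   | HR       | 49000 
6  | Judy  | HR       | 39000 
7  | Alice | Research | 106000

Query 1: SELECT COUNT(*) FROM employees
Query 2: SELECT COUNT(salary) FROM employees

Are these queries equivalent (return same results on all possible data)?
No, not equivalent

Query 1 returns: [(7,)]
Query 2 returns: [(6,)]

Reason: COUNT(*) includes NULLs, COUNT(column) excludes them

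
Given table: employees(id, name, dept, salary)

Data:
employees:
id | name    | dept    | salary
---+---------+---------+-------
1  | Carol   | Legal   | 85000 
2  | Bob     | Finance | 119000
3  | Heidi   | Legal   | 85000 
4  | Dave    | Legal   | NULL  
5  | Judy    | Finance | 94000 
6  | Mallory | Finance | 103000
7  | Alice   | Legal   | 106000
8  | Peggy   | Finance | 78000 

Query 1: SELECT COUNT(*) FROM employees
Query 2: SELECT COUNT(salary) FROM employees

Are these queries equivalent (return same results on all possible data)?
No, not equivalent

Query 1 returns: [(8,)]
Query 2 returns: [(7,)]

Reason: COUNT(*) includes NULLs, COUNT(column) excludes them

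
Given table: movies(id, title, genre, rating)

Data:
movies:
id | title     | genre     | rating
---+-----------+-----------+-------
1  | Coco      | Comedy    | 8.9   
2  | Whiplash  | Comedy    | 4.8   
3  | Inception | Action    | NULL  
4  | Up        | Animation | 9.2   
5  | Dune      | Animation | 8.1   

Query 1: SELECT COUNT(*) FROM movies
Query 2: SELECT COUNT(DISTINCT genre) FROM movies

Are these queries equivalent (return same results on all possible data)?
No, not equivalent

Query 1 returns: [(5,)]
Query 2 returns: [(3,)]

Reason: COUNT(*) counts rows, COUNT(DISTINCT genre) counts unique genres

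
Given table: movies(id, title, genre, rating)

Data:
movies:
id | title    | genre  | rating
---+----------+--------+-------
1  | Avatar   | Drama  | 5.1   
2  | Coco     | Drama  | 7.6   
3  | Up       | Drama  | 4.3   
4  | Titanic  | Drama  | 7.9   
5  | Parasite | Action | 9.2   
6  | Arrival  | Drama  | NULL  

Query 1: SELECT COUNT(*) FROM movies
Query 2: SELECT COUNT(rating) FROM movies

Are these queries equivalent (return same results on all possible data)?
No, not equivalent

Query 1 returns: [(6,)]
Query 2 returns: [(5,)]

Reason: COUNT(*) includes NULLs, COUNT(column) excludes them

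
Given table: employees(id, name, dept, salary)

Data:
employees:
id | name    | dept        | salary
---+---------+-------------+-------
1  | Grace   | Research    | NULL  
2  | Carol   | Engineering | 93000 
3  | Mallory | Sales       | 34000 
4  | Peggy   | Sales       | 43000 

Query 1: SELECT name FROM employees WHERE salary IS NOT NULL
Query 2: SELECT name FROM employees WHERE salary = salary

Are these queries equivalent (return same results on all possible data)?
Yes, equivalent

Both queries return: [('Carol',), ('Mallory',), ('Peggy',)]

Reason: IS NOT NULL vs self-equality (both exclude NULLs)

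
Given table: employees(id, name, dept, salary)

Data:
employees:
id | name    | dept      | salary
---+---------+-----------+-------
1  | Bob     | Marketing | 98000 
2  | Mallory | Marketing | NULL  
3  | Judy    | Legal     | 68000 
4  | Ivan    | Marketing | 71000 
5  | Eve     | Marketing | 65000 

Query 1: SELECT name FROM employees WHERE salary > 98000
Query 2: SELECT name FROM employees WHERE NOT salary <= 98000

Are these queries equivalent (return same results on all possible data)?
Yes, equivalent

Both queries return: []

Reason: Both filter salary > 98000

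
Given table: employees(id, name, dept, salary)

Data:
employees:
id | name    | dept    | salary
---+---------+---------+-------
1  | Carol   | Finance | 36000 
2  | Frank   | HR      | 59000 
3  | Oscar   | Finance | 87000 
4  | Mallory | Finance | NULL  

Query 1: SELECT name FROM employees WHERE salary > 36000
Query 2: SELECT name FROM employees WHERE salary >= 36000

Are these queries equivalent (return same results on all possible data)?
No, not equivalent

Query 1 returns: [('Frank',), ('Oscar',)]
Query 2 returns: [('Carol',), ('Frank',), ('Oscar',)]

Reason: > vs >= gives different results when salary = 36000 exists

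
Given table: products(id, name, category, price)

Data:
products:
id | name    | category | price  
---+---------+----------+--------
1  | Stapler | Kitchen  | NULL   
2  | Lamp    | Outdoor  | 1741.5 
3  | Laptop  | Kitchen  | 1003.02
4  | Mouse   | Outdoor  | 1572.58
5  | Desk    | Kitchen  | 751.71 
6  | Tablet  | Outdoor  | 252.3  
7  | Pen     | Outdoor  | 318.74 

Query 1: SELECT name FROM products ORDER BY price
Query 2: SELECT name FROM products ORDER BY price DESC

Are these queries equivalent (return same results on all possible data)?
No, not equivalent

Query 1 returns: [('Stapler',), ('Tablet',), ('Pen',), ('Desk',), ('Laptop',), ('Mouse',), ('Lamp',)]
Query 2 returns: [('Lamp',), ('Mouse',), ('Laptop',), ('Desk',), ('Pen',), ('Tablet',), ('Stapler',)]

Reason: ASC vs DESC gives opposite ordering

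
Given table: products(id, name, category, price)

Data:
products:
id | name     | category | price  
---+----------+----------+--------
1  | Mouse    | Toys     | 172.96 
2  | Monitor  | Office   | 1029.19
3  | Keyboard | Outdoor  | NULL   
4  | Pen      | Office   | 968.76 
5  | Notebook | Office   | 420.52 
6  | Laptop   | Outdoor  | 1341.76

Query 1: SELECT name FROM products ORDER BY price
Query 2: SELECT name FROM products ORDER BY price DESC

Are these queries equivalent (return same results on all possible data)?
No, not equivalent

Query 1 returns: [('Keyboard',), ('Mouse',), ('Notebook',), ('Pen',), ('Monitor',), ('Laptop',)]
Query 2 returns: [('Laptop',), ('Monitor',), ('Pen',), ('Notebook',), ('Mouse',), ('Keyboard',)]

Reason: ASC vs DESC gives opposite ordering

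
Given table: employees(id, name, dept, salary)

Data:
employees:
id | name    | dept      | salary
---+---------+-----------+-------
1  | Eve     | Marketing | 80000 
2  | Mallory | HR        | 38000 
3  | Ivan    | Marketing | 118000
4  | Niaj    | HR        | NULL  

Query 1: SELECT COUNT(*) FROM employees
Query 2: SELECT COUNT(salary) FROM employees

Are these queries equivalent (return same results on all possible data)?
No, not equivalent

Query 1 returns: [(4,)]
Query 2 returns: [(3,)]

Reason: COUNT(*) includes NULLs, COUNT(column) excludes them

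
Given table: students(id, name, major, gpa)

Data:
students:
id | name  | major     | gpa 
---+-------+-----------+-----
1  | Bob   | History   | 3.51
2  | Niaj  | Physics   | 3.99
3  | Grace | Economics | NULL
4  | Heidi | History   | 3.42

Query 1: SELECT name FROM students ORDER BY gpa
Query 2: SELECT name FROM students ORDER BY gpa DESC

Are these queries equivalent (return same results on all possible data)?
No, not equivalent

Query 1 returns: [('Grace',), ('Heidi',), ('Bob',), ('Niaj',)]
Query 2 returns: [('Niaj',), ('Bob',), ('Heidi',), ('Grace',)]

Reason: ASC vs DESC gives opposite ordering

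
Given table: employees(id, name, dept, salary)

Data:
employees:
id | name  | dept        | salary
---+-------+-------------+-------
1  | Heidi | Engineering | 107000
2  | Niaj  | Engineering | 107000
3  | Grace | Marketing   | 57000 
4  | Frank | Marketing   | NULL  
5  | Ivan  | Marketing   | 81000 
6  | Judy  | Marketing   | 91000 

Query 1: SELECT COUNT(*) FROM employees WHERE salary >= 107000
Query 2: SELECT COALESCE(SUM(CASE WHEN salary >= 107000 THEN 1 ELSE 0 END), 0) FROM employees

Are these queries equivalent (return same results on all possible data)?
Yes, equivalent

Both queries return: [(2,)]

Reason: COUNT with WHERE vs conditional SUM (COALESCE handles empty-table NULL)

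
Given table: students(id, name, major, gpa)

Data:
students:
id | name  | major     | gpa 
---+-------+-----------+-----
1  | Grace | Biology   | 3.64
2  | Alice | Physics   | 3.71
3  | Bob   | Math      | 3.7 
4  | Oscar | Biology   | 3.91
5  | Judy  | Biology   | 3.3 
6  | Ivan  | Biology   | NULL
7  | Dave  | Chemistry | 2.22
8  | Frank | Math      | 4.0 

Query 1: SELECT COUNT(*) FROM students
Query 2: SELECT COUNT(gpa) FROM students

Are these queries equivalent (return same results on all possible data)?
No, not equivalent

Query 1 returns: [(8,)]
Query 2 returns: [(7,)]

Reason: COUNT(*) includes NULLs, COUNT(column) excludes them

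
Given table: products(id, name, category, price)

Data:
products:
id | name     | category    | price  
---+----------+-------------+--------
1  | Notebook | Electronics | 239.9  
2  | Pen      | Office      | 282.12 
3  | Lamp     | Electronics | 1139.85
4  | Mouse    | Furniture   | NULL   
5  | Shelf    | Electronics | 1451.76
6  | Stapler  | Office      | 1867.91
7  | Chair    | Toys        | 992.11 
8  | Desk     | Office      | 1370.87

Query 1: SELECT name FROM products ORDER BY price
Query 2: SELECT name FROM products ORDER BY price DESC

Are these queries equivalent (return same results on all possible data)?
No, not equivalent

Query 1 returns: [('Mouse',), ('Notebook',), ('Pen',), ('Chair',), ('Lamp',), ('Desk',), ('Shelf',), ('Stapler',)]
Query 2 returns: [('Stapler',), ('Shelf',), ('Desk',), ('Lamp',), ('Chair',), ('Pen',), ('Notebook',), ('Mouse',)]

Reason: ASC vs DESC gives opposite ordering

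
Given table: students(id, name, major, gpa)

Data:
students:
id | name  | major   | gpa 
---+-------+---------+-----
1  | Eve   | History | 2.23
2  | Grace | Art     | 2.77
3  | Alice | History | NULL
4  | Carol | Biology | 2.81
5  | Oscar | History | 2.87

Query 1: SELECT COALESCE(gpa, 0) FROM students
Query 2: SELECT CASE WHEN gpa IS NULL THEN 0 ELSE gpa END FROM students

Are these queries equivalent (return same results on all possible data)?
Yes, equivalent

Both queries return: [(0,), (2.23,), (2.77,), (2.81,), (2.87,)]

Reason: COALESCE vs CASE for NULL handling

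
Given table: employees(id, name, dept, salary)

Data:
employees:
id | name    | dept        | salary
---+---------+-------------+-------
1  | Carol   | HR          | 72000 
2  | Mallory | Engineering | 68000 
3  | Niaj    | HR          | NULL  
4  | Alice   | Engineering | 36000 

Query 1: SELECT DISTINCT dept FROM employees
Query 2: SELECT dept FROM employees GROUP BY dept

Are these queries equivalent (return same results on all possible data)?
Yes, equivalent

Both queries return: [('Engineering',), ('HR',)]

Reason: Both get unique depts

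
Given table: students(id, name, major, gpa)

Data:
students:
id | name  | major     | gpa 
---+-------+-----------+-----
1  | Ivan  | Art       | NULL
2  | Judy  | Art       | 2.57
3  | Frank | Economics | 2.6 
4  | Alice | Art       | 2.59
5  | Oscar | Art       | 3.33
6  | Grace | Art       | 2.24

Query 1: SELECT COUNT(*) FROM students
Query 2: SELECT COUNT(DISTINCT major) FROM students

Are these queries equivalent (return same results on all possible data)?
No, not equivalent

Query 1 returns: [(6,)]
Query 2 returns: [(2,)]

Reason: COUNT(*) counts rows, COUNT(DISTINCT major) counts unique majors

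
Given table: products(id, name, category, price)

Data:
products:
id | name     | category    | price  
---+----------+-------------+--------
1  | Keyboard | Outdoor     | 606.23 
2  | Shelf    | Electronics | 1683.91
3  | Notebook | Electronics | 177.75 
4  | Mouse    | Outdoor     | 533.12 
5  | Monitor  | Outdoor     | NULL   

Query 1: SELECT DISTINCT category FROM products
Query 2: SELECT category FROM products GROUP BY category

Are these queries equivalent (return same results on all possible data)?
Yes, equivalent

Both queries return: [('Electronics',), ('Outdoor',)]

Reason: Both get unique categorys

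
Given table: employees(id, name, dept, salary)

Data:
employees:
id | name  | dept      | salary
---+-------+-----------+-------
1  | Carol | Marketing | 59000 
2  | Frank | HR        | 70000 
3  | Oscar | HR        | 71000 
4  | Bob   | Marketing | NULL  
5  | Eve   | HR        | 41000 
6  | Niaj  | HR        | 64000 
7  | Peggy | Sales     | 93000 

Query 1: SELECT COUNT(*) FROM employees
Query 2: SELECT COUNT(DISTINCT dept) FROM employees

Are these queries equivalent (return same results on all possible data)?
No, not equivalent

Query 1 returns: [(7,)]
Query 2 returns: [(3,)]

Reason: COUNT(*) counts rows, COUNT(DISTINCT dept) counts unique depts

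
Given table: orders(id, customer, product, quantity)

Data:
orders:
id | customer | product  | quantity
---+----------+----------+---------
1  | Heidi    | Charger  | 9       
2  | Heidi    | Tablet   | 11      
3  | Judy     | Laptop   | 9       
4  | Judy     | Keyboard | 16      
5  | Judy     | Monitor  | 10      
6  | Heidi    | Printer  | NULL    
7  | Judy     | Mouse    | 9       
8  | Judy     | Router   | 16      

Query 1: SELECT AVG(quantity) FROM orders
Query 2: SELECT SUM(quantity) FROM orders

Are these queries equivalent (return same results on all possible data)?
No, not equivalent

Query 1 returns: [(11.428571428571429,)]
Query 2 returns: [(80,)]

Reason: AVG vs SUM give different aggregate values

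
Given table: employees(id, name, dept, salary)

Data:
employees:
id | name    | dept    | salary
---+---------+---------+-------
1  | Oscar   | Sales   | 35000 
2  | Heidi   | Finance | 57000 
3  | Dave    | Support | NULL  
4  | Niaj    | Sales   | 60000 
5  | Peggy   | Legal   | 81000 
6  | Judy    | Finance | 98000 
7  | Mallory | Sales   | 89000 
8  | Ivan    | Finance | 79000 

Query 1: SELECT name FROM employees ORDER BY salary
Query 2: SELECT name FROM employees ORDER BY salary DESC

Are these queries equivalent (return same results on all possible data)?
No, not equivalent

Query 1 returns: [('Dave',), ('Oscar',), ('Heidi',), ('Niaj',), ('Ivan',), ('Peggy',), ('Mallory',), ('Judy',)]
Query 2 returns: [('Judy',), ('Mallory',), ('Peggy',), ('Ivan',), ('Niaj',), ('Heidi',), ('Oscar',), ('Dave',)]

Reason: ASC vs DESC gives opposite ordering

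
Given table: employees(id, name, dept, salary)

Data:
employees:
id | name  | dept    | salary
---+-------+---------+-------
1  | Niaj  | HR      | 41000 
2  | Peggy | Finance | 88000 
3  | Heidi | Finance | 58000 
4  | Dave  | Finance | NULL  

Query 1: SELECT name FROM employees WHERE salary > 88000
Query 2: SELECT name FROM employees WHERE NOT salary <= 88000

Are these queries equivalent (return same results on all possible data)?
Yes, equivalent

Both queries return: []

Reason: Both filter salary > 88000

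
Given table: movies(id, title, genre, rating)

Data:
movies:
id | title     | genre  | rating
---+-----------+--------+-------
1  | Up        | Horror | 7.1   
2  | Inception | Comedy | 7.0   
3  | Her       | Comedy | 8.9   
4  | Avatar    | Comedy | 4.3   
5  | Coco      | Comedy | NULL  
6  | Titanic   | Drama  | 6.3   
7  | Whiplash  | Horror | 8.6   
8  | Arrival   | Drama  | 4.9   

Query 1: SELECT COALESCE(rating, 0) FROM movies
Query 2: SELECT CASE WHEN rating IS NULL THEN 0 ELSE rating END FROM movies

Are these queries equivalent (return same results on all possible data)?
Yes, equivalent

Both queries return: [(0,), (4.3,), (4.9,), (6.3,), (7.0,), (7.1,), (8.6,), (8.9,)]

Reason: COALESCE vs CASE for NULL handling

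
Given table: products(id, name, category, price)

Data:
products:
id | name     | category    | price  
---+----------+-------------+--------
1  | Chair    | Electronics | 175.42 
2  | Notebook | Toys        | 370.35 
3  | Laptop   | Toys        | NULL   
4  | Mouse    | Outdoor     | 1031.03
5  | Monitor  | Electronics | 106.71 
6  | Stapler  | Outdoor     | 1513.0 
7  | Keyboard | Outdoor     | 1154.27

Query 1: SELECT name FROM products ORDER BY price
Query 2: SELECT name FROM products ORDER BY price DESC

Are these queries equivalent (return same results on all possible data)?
No, not equivalent

Query 1 returns: [('Laptop',), ('Monitor',), ('Chair',), ('Notebook',), ('Mouse',), ('Keyboard',), ('Stapler',)]
Query 2 returns: [('Stapler',), ('Keyboard',), ('Mouse',), ('Notebook',), ('Chair',), ('Monitor',), ('Laptop',)]

Reason: ASC vs DESC gives opposite ordering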